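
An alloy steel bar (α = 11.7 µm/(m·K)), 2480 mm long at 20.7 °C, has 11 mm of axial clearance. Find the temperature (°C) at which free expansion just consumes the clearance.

α·L₀·ΔT = 11.0 mm ⇒ ΔT = 11.0 / (11.7×10⁻⁶ × 2480.0) = 379.1 K.
T = 20.7 + 379.1 = 399.8 °C.

400 °C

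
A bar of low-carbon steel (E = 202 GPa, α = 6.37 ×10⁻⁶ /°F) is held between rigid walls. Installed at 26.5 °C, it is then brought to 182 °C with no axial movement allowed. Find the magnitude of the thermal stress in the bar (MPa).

α = 6.37×10⁻⁶/°F × 9/5 = 11.5×10⁻⁶/K.
ΔT = 155.5 K. Constrained thermal stress σ = E·α·ΔT = 202.0×10³ MPa × 11.5×10⁻⁶ × 155.5 = 360 MPa (compressive).

360 MPa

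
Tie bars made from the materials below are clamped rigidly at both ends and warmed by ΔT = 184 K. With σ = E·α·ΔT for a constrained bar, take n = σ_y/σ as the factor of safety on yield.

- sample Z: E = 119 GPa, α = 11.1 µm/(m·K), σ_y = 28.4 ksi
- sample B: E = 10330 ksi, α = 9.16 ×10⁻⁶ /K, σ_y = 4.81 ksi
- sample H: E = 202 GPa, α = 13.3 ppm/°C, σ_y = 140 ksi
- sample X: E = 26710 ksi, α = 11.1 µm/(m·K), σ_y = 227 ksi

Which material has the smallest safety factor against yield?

Per material, after unit conversion:
  sample Z: E = 119.0, α = 11.1, σ_y = 195.8 → σ = 243 MPa, n = 0.806
  sample B: E = 71.22, α = 9.16, σ_y = 33.16 → σ = 120 MPa, n = 0.276
  sample H: E = 202.0, α = 13.3, σ_y = 965.3 → σ = 494 MPa, n = 1.95
  sample X: E = 184.2, α = 11.1, σ_y = 1565 → σ = 376 MPa, n = 4.16
Smallest n: sample B with n = 0.276.

sample B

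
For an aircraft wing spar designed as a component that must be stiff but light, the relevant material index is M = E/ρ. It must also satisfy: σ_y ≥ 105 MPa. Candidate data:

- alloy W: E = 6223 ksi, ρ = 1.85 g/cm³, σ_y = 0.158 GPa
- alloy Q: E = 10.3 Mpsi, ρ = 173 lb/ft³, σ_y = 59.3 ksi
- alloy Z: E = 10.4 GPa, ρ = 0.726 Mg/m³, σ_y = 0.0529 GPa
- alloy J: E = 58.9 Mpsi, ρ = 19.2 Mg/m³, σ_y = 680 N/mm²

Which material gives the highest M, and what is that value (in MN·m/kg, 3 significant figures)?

Screen on constraints: σ_y ≥ 105 MPa. Survivors: alloy W, alloy Q, alloy J.
Normalizing units and computing the index:
  alloy W: E = 42.91 GPa, ρ = 1850 kg/m³
  alloy Q: E = 71.02 GPa, ρ = 2771 kg/m³
  alloy J: E = 406.1 GPa, ρ = 19200 kg/m³
  alloy Q: M = 25.6 MN·m/kg
  alloy W: M = 23.2 MN·m/kg
  alloy J: M = 21.2 MN·m/kg
Alloy Q has the largest M.

alloy Q, M = 25.6 MN·m/kg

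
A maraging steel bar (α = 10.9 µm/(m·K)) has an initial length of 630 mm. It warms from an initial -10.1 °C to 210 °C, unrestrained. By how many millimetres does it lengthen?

1.51 mm

ΔT = 210 − (-10.1) = 220.1 K.
ΔL = α·L₀·ΔT = 10.9×10⁻⁶ × 630 mm × 220.1 K = 1.51 mm.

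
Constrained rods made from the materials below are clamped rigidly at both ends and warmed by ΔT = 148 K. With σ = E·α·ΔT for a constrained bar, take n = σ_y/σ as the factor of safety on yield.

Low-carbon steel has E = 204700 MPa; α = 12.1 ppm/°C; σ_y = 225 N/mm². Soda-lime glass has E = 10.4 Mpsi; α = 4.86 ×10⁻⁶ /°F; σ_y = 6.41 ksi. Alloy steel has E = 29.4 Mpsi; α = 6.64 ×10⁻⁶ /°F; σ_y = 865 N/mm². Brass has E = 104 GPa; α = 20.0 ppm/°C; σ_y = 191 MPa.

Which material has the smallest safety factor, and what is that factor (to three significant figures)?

In consistent units (E in GPa, α in ×10⁻⁶/K, σ_y in MPa):
  low-carbon steel: E = 204.7, α = 12.1, σ_y = 225.0 → σ = 367 MPa, n = 0.614
  soda-lime glass: E = 71.71, α = 8.75, σ_y = 44.20 → σ = 92.8 MPa, n = 0.476
  alloy steel: E = 202.7, α = 12.0, σ_y = 865.0 → σ = 359 MPa, n = 2.41
  brass: E = 104.0, α = 20.0, σ_y = 191.0 → σ = 308 MPa, n = 0.620
Soda-lime glass has the lowest safety factor, n = 0.476.

soda-lime glass, n = 0.476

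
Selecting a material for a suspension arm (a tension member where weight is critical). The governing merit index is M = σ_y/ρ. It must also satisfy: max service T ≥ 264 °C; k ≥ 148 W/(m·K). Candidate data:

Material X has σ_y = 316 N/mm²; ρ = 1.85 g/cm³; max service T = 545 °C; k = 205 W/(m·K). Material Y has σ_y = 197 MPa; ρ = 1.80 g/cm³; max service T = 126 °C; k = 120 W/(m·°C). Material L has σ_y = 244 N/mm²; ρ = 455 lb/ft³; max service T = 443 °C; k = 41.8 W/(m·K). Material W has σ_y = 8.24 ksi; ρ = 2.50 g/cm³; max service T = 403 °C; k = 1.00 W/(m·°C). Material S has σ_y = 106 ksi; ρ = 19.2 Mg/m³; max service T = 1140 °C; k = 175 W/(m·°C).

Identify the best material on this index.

Screen on constraints: max service T ≥ 264 °C; k ≥ 148 W/(m·K). Survivors: material X, material S.
After converting to SI:
  material X: σ_y = 316.0 MPa, ρ = 1850 kg/m³
  material S: σ_y = 730.8 MPa, ρ = 19200 kg/m³
  material X: M = 171 kN·m/kg
  material S: M = 38.1 kN·m/kg
Highest index: material X.

material X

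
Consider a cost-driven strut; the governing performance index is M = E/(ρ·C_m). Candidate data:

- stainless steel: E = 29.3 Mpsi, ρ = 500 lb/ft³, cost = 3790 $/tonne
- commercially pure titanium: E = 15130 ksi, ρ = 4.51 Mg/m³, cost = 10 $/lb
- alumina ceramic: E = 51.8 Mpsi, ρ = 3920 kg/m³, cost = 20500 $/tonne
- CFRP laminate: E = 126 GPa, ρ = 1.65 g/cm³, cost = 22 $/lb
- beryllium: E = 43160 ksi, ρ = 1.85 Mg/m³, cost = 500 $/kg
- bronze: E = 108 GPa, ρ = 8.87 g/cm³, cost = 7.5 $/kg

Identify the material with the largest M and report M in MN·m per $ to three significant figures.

stainless steel, M = 6.66 MN·m per $

In SI units:
  stainless steel: E = 202.0 GPa, ρ = 8009 kg/m³, cost = 3.790 $/kg
  commercially pure titanium: E = 104.3 GPa, ρ = 4510 kg/m³, cost = 22.05 $/kg
  alumina ceramic: E = 357.1 GPa, ρ = 3920 kg/m³, cost = 20.50 $/kg
  CFRP laminate: E = 126.0 GPa, ρ = 1650 kg/m³, cost = 48.50 $/kg
  beryllium: E = 297.6 GPa, ρ = 1850 kg/m³, cost = 500.0 $/kg
  bronze: E = 108.0 GPa, ρ = 8870 kg/m³, cost = 7.500 $/kg
  stainless steel: M = 6.66 MN·m per $
  alumina ceramic: M = 4.44 MN·m per $
  bronze: M = 1.62 MN·m per $
  CFRP laminate: M = 1.57 MN·m per $
  commercially pure titanium: M = 1.05 MN·m per $
  beryllium: M = 0.322 MN·m per $
Stainless steel has the largest M.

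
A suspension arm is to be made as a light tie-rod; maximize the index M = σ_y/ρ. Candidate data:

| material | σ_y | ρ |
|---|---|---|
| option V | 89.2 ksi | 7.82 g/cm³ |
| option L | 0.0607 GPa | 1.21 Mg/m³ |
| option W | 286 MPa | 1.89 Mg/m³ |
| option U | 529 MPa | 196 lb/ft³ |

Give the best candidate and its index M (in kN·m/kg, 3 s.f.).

option U, M = 168 kN·m/kg

In SI units:
  option V: σ_y = 615.0 MPa, ρ = 7820 kg/m³
  option L: σ_y = 60.70 MPa, ρ = 1210 kg/m³
  option W: σ_y = 286.0 MPa, ρ = 1890 kg/m³
  option U: σ_y = 529.0 MPa, ρ = 3140 kg/m³
  option U: M = 168 kN·m/kg
  option W: M = 151 kN·m/kg
  option V: M = 78.6 kN·m/kg
  option L: M = 50.2 kN·m/kg
The maximum is for option U.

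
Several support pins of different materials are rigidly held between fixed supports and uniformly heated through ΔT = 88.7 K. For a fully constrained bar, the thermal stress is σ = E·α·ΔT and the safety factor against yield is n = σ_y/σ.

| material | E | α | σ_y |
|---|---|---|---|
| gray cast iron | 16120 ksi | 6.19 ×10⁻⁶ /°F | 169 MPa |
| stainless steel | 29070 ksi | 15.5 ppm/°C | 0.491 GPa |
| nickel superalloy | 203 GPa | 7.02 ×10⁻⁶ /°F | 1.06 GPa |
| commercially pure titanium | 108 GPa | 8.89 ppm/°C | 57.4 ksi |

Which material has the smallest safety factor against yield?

gray cast iron

Per material, after unit conversion:
  gray cast iron: E = 111.1, α = 11.1, σ_y = 169.0 → σ = 110 MPa, n = 1.54
  stainless steel: E = 200.4, α = 15.5, σ_y = 491.0 → σ = 276 MPa, n = 1.78
  nickel superalloy: E = 203.0, α = 12.6, σ_y = 1060 → σ = 228 MPa, n = 4.66
  commercially pure titanium: E = 108.0, α = 8.89, σ_y = 395.8 → σ = 85.2 MPa, n = 4.65
The minimum is gray cast iron at n = 1.54.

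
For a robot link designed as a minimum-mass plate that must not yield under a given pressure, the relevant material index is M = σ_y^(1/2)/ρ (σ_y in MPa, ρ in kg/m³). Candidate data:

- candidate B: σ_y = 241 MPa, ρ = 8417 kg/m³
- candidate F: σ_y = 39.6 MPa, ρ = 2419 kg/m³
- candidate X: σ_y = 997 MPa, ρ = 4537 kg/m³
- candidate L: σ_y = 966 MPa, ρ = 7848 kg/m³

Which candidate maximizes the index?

Computing M directly (units already consistent):
  candidate X: M = 6.96×10⁻³
  candidate L: M = 3.96×10⁻³
  candidate F: M = 2.60×10⁻³
  candidate B: M = 1.84×10⁻³
Candidate X has the largest M.

candidate X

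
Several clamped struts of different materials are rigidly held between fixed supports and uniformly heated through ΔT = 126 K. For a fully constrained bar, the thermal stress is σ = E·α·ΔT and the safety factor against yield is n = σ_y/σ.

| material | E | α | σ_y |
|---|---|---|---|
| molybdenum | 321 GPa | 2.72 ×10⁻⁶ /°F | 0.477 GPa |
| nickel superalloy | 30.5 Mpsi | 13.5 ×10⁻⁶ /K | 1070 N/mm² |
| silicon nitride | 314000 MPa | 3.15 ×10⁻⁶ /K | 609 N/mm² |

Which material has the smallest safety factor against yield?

Converting E to GPa, α to ×10⁻⁶/K, σ_y to MPa, then σ and n for each:
  molybdenum: E = 321.0, α = 4.90, σ_y = 477.0 → σ = 198 MPa, n = 2.41
  nickel superalloy: E = 210.3, α = 13.5, σ_y = 1070 → σ = 358 MPa, n = 2.99
  silicon nitride: E = 314.0, α = 3.15, σ_y = 609.0 → σ = 125 MPa, n = 4.89
Molybdenum has the lowest safety factor, n = 2.41.

molybdenum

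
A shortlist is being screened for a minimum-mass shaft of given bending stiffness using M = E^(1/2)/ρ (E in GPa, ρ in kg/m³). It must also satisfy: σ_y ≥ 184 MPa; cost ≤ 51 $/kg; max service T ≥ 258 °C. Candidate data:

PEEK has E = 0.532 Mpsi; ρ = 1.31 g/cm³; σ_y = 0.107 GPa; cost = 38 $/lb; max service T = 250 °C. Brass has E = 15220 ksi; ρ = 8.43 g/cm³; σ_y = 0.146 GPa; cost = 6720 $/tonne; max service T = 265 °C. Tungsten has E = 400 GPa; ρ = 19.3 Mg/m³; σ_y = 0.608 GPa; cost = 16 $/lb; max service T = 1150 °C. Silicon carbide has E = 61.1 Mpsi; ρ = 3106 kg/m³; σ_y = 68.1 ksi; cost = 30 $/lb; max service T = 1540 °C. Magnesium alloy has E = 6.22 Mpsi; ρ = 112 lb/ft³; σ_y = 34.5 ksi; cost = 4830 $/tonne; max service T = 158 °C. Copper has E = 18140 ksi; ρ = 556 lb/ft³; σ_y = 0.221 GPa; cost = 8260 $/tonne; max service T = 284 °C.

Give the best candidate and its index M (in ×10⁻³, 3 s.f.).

copper, M = 1.26×10⁻³

Screen on constraints: σ_y ≥ 184 MPa; cost ≤ 51 $/kg; max service T ≥ 258 °C. Survivors: tungsten, copper.
After converting to SI:
  tungsten: E = 400.0 GPa, ρ = 19300 kg/m³
  copper: E = 125.1 GPa, ρ = 8906 kg/m³
  copper: M = 1.26×10⁻³
  tungsten: M = 1.04×10⁻³
Highest index: copper.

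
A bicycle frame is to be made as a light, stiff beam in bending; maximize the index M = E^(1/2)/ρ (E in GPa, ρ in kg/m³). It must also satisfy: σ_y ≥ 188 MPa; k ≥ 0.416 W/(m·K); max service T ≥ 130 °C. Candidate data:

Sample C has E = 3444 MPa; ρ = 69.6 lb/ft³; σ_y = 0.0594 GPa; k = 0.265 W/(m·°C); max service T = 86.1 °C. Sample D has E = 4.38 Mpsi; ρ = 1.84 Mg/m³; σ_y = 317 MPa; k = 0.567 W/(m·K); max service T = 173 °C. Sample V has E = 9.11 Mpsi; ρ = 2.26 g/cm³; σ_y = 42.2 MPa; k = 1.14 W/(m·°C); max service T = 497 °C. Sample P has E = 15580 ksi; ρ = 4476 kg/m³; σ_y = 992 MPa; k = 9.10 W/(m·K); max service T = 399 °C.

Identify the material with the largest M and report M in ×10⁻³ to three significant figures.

sample D, M = 2.99×10⁻³

Screen on constraints: σ_y ≥ 188 MPa; k ≥ 0.416 W/(m·K); max service T ≥ 130 °C. Survivors: sample D, sample P.
Normalizing units and computing the index:
  sample D: E = 30.20 GPa, ρ = 1840 kg/m³
  sample P: E = 107.4 GPa, ρ = 4476 kg/m³
  sample D: M = 2.99×10⁻³
  sample P: M = 2.32×10⁻³
The maximum is for sample D.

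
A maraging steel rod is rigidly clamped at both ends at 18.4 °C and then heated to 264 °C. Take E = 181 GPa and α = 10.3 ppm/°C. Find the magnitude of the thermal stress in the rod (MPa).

458 MPa

ΔT = 245.6 K. Constrained thermal stress σ = E·α·ΔT = 181.0×10³ MPa × 10.3×10⁻⁶ × 245.6 = 458 MPa (compressive).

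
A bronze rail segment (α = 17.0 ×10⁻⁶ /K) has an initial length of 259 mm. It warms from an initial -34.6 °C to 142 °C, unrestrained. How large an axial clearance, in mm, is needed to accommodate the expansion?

0.778 mm

ΔT = 142 − (-34.6) = 176.6 K.
ΔL = α·L₀·ΔT = 17.0×10⁻⁶ × 259 mm × 176.6 K = 0.778 mm.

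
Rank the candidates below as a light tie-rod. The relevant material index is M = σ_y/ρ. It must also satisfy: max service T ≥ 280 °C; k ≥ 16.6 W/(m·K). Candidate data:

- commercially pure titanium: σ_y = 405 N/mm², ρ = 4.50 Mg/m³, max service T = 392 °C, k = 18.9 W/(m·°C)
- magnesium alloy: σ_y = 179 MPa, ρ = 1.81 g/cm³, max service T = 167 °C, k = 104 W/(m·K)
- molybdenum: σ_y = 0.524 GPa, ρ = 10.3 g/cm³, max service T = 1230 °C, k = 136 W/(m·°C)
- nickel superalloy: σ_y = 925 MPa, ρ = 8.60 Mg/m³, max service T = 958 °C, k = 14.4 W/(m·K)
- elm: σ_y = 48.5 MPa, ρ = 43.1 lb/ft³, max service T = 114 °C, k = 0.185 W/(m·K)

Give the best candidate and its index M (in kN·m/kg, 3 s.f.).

commercially pure titanium, M = 90.0 kN·m/kg

Screen on constraints: max service T ≥ 280 °C; k ≥ 16.6 W/(m·K). Survivors: commercially pure titanium, molybdenum.
After converting to SI:
  commercially pure titanium: σ_y = 405.0 MPa, ρ = 4500 kg/m³
  molybdenum: σ_y = 524.0 MPa, ρ = 10300 kg/m³
  commercially pure titanium: M = 90.0 kN·m/kg
  molybdenum: M = 50.9 kN·m/kg
Commercially pure titanium ranks first.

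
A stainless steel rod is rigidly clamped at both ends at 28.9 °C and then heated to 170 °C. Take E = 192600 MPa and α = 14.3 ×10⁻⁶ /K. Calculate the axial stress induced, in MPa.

E = 192600 MPa = 192.6 GPa.
ΔT = 141.1 K. Constrained thermal stress σ = E·α·ΔT = 192.6×10³ MPa × 14.3×10⁻⁶ × 141.1 = 389 MPa (compressive).

389 MPa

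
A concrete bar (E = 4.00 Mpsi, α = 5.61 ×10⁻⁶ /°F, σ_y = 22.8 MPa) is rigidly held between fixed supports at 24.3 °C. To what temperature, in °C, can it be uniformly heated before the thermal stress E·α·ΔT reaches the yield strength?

E = 4.00 Mpsi = 27.58 GPa.
α = 5.61×10⁻⁶/°F × 9/5 = 10.1×10⁻⁶/K.
E·α·ΔT = 22.80 MPa ⇒ ΔT = 22.80 / (27.58×10³ × 10.1×10⁻⁶) = 81.87 K.
T = 24.3 + 81.87 = 106.2 °C.

106 °C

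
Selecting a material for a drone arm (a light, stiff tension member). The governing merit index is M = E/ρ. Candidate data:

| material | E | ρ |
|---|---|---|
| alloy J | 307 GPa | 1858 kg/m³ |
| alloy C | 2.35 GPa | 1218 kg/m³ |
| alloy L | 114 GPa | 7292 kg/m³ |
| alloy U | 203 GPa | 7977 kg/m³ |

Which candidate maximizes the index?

Per-candidate index values:
  alloy J: M = 165 MN·m/kg
  alloy U: M = 25.4 MN·m/kg
  alloy L: M = 15.6 MN·m/kg
  alloy C: M = 1.93 MN·m/kg
The maximum is for alloy J.

alloy J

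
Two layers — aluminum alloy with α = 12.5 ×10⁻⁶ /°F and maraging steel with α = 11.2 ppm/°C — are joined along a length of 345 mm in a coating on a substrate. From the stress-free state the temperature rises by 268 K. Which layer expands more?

aluminum alloy

aluminum alloy: α = 12.5×10⁻⁶/°F × 9/5 = 22.5×10⁻⁶/K.
α(aluminum alloy) = 22.5×10⁻⁶/K vs α(maraging steel) = 11.2×10⁻⁶/K.
Higher α expands more for the same ΔT: aluminum alloy.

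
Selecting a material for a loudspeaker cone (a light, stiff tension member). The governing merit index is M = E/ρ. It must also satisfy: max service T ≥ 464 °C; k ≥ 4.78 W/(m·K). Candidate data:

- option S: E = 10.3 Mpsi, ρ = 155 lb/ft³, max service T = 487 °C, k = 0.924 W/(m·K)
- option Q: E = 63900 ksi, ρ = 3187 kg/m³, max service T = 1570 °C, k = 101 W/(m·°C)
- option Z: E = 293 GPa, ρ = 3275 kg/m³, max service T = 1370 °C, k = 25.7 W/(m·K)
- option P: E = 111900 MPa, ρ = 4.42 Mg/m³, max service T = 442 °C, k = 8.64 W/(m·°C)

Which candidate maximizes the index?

option Q

Screen on constraints: max service T ≥ 464 °C; k ≥ 4.78 W/(m·K). Survivors: option Q, option Z.
After converting to SI:
  option Q: E = 440.6 GPa, ρ = 3187 kg/m³
  option Z: E = 293.0 GPa, ρ = 3275 kg/m³
  option Q: M = 138 MN·m/kg
  option Z: M = 89.5 MN·m/kg
Option Q ranks first.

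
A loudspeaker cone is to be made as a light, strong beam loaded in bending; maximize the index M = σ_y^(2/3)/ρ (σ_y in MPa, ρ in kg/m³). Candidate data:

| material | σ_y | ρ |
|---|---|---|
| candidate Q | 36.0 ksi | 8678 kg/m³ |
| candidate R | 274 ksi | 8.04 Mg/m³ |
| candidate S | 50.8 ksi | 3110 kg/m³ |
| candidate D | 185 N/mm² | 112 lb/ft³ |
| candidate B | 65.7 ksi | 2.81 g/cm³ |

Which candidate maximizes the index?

candidate B

In SI units:
  candidate Q: σ_y = 248.2 MPa, ρ = 8678 kg/m³
  candidate R: σ_y = 1889 MPa, ρ = 8040 kg/m³
  candidate S: σ_y = 350.3 MPa, ρ = 3110 kg/m³
  candidate D: σ_y = 185.0 MPa, ρ = 1794 kg/m³
  candidate B: σ_y = 453.0 MPa, ρ = 2810 kg/m³
  candidate B: M = 21.0×10⁻³
  candidate R: M = 19.0×10⁻³
  candidate D: M = 18.1×10⁻³
  candidate S: M = 16.0×10⁻³
  candidate Q: M = 4.55×10⁻³
Highest index: candidate B.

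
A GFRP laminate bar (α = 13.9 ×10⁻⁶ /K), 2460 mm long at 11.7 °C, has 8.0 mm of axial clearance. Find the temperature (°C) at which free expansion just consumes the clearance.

α·L₀·ΔT = 8.0 mm ⇒ ΔT = 8.0 / (13.9×10⁻⁶ × 2460.0) = 234.0 K.
T = 11.7 + 234.0 = 245.7 °C.

246 °C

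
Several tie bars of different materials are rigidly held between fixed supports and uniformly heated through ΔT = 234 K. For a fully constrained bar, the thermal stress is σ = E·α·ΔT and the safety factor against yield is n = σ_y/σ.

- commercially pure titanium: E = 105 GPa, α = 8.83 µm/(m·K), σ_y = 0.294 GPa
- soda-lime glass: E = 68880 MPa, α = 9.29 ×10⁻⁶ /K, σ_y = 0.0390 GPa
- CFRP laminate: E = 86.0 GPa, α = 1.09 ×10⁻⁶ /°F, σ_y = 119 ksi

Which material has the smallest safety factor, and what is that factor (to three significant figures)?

soda-lime glass, n = 0.260

In consistent units (E in GPa, α in ×10⁻⁶/K, σ_y in MPa):
  commercially pure titanium: E = 105.0, α = 8.83, σ_y = 294.0 → σ = 217 MPa, n = 1.36
  soda-lime glass: E = 68.88, α = 9.29, σ_y = 39.00 → σ = 150 MPa, n = 0.260
  CFRP laminate: E = 86.00, α = 1.96, σ_y = 820.5 → σ = 39.5 MPa, n = 20.8
Soda-lime glass has the lowest safety factor, n = 0.260.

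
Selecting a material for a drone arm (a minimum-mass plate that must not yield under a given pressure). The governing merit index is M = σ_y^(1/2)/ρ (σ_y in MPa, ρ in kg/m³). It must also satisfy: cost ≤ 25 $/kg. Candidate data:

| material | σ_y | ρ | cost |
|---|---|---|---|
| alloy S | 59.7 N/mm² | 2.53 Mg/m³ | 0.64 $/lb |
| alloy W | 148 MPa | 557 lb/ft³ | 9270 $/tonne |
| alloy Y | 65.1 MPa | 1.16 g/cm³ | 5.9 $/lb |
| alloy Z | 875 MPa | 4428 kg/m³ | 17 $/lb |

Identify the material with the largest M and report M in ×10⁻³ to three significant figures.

alloy Y, M = 6.96×10⁻³

Screen on constraints: cost ≤ 25 $/kg. Survivors: alloy S, alloy W, alloy Y.
Normalizing units and computing the index:
  alloy S: σ_y = 59.70 MPa, ρ = 2530 kg/m³
  alloy W: σ_y = 148.0 MPa, ρ = 8922 kg/m³
  alloy Y: σ_y = 65.10 MPa, ρ = 1160 kg/m³
  alloy Y: M = 6.96×10⁻³
  alloy S: M = 3.05×10⁻³
  alloy W: M = 1.36×10⁻³
Highest index: alloy Y.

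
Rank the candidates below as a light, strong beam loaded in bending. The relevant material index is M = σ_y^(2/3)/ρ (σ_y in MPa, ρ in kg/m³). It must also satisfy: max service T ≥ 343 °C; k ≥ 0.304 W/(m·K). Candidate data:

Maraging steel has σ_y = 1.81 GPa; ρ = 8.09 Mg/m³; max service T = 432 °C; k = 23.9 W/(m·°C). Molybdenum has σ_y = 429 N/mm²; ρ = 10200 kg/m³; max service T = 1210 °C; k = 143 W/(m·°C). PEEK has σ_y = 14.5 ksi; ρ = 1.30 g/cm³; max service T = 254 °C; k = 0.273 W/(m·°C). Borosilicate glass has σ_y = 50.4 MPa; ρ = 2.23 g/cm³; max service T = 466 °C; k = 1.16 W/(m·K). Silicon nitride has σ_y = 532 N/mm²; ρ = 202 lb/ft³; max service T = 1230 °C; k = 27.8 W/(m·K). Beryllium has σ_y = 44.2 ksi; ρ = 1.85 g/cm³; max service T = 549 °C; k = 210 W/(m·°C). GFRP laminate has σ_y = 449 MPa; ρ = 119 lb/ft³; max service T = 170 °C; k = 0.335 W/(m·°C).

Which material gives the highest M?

Screen on constraints: max service T ≥ 343 °C; k ≥ 0.304 W/(m·K). Survivors: maraging steel, molybdenum, borosilicate glass, silicon nitride, beryllium.
Convert each candidate to consistent units, then evaluate M:
  maraging steel: σ_y = 1810 MPa, ρ = 8090 kg/m³
  molybdenum: σ_y = 429.0 MPa, ρ = 10200 kg/m³
  borosilicate glass: σ_y = 50.40 MPa, ρ = 2230 kg/m³
  silicon nitride: σ_y = 532.0 MPa, ρ = 3236 kg/m³
  beryllium: σ_y = 304.7 MPa, ρ = 1850 kg/m³
  beryllium: M = 24.5×10⁻³
  silicon nitride: M = 20.3×10⁻³
  maraging steel: M = 18.4×10⁻³
  borosilicate glass: M = 6.12×10⁻³
  molybdenum: M = 5.58×10⁻³
Highest index: beryllium.

beryllium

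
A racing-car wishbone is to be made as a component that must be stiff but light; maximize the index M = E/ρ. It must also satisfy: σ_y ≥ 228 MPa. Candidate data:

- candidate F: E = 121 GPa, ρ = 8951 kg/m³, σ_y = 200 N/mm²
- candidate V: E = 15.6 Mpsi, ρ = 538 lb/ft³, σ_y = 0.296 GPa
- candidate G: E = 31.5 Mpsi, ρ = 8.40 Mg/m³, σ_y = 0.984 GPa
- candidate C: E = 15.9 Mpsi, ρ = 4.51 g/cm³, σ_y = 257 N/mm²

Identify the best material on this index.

Screen on constraints: σ_y ≥ 228 MPa. Survivors: candidate V, candidate G, candidate C.
Normalizing units and computing the index:
  candidate V: E = 107.6 GPa, ρ = 8618 kg/m³
  candidate G: E = 217.2 GPa, ρ = 8400 kg/m³
  candidate C: E = 109.6 GPa, ρ = 4510 kg/m³
  candidate G: M = 25.9 MN·m/kg
  candidate C: M = 24.3 MN·m/kg
  candidate V: M = 12.5 MN·m/kg
Candidate G ranks first.

candidate G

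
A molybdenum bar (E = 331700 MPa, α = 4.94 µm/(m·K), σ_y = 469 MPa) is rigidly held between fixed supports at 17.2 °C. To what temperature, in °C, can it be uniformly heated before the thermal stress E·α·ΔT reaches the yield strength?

E = 331700 MPa = 331.7 GPa.
E·α·ΔT = 469.0 MPa ⇒ ΔT = 469.0 / (331.7×10³ × 4.94×10⁻⁶) = 286.2 K.
T = 17.2 + 286.2 = 303.4 °C.

303 °C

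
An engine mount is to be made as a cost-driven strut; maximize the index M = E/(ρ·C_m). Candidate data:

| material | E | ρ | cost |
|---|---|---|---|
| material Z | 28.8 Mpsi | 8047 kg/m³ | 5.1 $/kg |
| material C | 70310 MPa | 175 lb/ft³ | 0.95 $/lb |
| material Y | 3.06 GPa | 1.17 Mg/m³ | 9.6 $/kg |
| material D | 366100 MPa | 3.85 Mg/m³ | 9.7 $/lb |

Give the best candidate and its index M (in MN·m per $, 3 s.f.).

In SI units:
  material Z: E = 198.6 GPa, ρ = 8047 kg/m³, cost = 5.100 $/kg
  material C: E = 70.31 GPa, ρ = 2803 kg/m³, cost = 2.094 $/kg
  material Y: E = 3.060 GPa, ρ = 1170 kg/m³, cost = 9.600 $/kg
  material D: E = 366.1 GPa, ρ = 3850 kg/m³, cost = 21.38 $/kg
  material C: M = 12.0 MN·m per $
  material Z: M = 4.84 MN·m per $
  material D: M = 4.45 MN·m per $
  material Y: M = 0.272 MN·m per $
Highest index: material C.

material C, M = 12.0 MN·m per $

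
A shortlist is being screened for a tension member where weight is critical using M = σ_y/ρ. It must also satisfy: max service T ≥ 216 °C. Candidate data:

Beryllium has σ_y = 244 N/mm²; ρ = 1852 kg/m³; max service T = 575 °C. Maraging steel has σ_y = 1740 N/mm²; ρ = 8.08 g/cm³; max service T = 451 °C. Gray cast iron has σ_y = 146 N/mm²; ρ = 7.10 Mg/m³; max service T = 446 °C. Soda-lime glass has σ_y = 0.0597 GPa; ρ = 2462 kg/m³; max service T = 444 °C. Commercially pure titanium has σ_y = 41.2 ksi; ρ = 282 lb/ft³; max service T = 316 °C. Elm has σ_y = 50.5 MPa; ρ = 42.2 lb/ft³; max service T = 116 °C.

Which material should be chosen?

Screen on constraints: max service T ≥ 216 °C. Survivors: beryllium, maraging steel, gray cast iron, soda-lime glass, commercially pure titanium.
Normalizing units and computing the index:
  beryllium: σ_y = 244.0 MPa, ρ = 1852 kg/m³
  maraging steel: σ_y = 1740 MPa, ρ = 8080 kg/m³
  gray cast iron: σ_y = 146.0 MPa, ρ = 7100 kg/m³
  soda-lime glass: σ_y = 59.70 MPa, ρ = 2462 kg/m³
  commercially pure titanium: σ_y = 284.1 MPa, ρ = 4517 kg/m³
  maraging steel: M = 215 kN·m/kg
  beryllium: M = 132 kN·m/kg
  commercially pure titanium: M = 62.9 kN·m/kg
  soda-lime glass: M = 24.2 kN·m/kg
  gray cast iron: M = 20.6 kN·m/kg
Maraging steel has the largest M.

maraging steel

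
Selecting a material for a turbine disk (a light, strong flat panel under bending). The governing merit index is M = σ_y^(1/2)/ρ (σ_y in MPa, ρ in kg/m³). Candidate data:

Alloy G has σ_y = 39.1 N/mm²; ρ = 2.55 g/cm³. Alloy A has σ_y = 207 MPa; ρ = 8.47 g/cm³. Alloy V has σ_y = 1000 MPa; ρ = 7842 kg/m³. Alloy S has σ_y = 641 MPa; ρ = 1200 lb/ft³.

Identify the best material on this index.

alloy V

Putting every candidate on a common basis:
  alloy G: σ_y = 39.10 MPa, ρ = 2550 kg/m³
  alloy A: σ_y = 207.0 MPa, ρ = 8470 kg/m³
  alloy V: σ_y = 1000 MPa, ρ = 7842 kg/m³
  alloy S: σ_y = 641.0 MPa, ρ = 19220 kg/m³
  alloy V: M = 4.03×10⁻³
  alloy G: M = 2.45×10⁻³
  alloy A: M = 1.70×10⁻³
  alloy S: M = 1.32×10⁻³
Alloy V ranks first.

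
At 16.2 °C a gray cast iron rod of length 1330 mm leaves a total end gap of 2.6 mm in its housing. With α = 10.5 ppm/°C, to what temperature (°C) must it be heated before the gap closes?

α·L₀·ΔT = 2.6 mm ⇒ ΔT = 2.6 / (10.5×10⁻⁶ × 1330.0) = 186.2 K.
T = 16.2 + 186.2 = 202.4 °C.

202 °C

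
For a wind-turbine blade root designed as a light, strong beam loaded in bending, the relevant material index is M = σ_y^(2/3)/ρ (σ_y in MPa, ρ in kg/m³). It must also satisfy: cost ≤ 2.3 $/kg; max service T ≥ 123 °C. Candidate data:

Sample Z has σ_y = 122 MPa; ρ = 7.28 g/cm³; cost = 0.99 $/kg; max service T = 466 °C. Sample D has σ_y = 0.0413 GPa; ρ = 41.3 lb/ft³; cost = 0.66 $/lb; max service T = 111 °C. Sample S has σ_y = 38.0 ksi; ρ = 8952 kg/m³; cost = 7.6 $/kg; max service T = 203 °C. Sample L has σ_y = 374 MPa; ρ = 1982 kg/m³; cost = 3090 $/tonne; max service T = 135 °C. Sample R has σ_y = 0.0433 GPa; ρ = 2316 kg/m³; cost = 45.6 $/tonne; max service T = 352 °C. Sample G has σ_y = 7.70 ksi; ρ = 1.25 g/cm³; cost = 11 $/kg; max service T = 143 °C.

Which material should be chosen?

sample R

Screen on constraints: cost ≤ 2.3 $/kg; max service T ≥ 123 °C. Survivors: sample Z, sample R.
After converting to SI:
  sample Z: σ_y = 122.0 MPa, ρ = 7280 kg/m³
  sample R: σ_y = 43.30 MPa, ρ = 2316 kg/m³
  sample R: M = 5.32×10⁻³
  sample Z: M = 3.38×10⁻³
The maximum is for sample R.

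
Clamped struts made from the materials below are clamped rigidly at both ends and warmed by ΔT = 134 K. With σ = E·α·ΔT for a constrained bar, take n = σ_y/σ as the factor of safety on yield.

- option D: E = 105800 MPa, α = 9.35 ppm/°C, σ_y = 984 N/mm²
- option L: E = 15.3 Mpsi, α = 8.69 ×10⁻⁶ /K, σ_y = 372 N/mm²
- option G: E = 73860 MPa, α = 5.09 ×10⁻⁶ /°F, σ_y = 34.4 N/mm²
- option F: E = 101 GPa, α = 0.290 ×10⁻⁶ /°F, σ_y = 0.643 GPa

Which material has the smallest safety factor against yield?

Per material, after unit conversion:
  option D: E = 105.8, α = 9.35, σ_y = 984.0 → σ = 133 MPa, n = 7.42
  option L: E = 105.5, α = 8.69, σ_y = 372.0 → σ = 123 MPa, n = 3.03
  option G: E = 73.86, α = 9.16, σ_y = 34.40 → σ = 90.7 MPa, n = 0.379
  option F: E = 101.0, α = 0.522, σ_y = 643.0 → σ = 7.06 MPa, n = 91.0
The minimum is option G at n = 0.379.

option G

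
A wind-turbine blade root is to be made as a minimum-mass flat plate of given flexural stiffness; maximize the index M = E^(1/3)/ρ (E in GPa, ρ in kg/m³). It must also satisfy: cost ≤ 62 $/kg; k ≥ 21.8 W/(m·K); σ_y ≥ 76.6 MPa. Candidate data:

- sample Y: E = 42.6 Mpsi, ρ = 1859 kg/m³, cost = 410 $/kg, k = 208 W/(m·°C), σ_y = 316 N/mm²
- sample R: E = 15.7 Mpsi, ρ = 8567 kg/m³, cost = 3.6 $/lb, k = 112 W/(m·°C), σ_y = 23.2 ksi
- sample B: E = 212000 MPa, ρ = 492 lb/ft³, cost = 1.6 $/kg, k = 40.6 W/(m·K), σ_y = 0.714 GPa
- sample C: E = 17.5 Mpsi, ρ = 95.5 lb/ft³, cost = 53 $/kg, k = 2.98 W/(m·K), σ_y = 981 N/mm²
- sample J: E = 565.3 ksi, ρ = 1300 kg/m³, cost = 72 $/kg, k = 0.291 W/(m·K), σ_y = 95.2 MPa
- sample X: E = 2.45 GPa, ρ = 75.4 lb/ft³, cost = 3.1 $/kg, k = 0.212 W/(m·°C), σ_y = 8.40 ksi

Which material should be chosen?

Screen on constraints: cost ≤ 62 $/kg; k ≥ 21.8 W/(m·K); σ_y ≥ 76.6 MPa. Survivors: sample R, sample B.
Putting every candidate on a common basis:
  sample R: E = 108.2 GPa, ρ = 8567 kg/m³
  sample B: E = 212.0 GPa, ρ = 7881 kg/m³
  sample B: M = 0.757×10⁻³
  sample R: M = 0.556×10⁻³
The maximum is for sample B.

sample B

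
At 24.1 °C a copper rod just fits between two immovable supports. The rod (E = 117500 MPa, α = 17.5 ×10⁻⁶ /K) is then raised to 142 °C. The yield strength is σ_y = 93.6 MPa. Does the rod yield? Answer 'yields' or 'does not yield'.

yields

E = 117500 MPa = 117.5 GPa.
ΔT = 117.9 K. Constrained thermal stress σ = E·α·ΔT = 117.5×10³ MPa × 17.5×10⁻⁶ × 117.9 = 242 MPa (compressive).
Compare to σ_y = 93.6 MPa: σ ≥ σ_y, so it yields.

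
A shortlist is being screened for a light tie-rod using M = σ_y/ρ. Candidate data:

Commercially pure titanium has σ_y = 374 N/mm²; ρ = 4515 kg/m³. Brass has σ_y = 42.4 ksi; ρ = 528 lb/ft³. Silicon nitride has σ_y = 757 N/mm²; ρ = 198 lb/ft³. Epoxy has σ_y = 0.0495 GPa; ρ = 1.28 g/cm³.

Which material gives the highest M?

silicon nitride

After converting to SI:
  commercially pure titanium: σ_y = 374.0 MPa, ρ = 4515 kg/m³
  brass: σ_y = 292.3 MPa, ρ = 8458 kg/m³
  silicon nitride: σ_y = 757.0 MPa, ρ = 3172 kg/m³
  epoxy: σ_y = 49.50 MPa, ρ = 1280 kg/m³
  silicon nitride: M = 239 kN·m/kg
  commercially pure titanium: M = 82.8 kN·m/kg
  epoxy: M = 38.7 kN·m/kg
  brass: M = 34.6 kN·m/kg
The maximum is for silicon nitride.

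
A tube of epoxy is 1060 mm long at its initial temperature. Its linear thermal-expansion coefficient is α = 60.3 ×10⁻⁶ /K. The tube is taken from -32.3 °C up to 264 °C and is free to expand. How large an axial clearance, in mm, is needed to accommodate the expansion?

ΔT = 264 − (-32.3) = 296.3 K.
ΔL = α·L₀·ΔT = 60.3×10⁻⁶ × 1060 mm × 296.3 K = 18.9 mm.

18.9 mm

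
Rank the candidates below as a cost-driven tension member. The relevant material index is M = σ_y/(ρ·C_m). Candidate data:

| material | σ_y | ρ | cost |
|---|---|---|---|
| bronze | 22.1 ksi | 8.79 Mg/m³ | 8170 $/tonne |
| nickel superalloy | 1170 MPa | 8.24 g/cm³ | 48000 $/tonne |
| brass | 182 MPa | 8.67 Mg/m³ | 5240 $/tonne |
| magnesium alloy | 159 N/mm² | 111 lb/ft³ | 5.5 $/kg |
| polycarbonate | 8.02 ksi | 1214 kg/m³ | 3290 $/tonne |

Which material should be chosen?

In SI units:
  bronze: σ_y = 152.4 MPa, ρ = 8790 kg/m³, cost = 8.170 $/kg
  nickel superalloy: σ_y = 1170 MPa, ρ = 8240 kg/m³, cost = 48.00 $/kg
  brass: σ_y = 182.0 MPa, ρ = 8670 kg/m³, cost = 5.240 $/kg
  magnesium alloy: σ_y = 159.0 MPa, ρ = 1778 kg/m³, cost = 5.500 $/kg
  polycarbonate: σ_y = 55.30 MPa, ρ = 1214 kg/m³, cost = 3.290 $/kg
  magnesium alloy: M = 16.3 kN·m per $
  polycarbonate: M = 13.8 kN·m per $
  brass: M = 4.01 kN·m per $
  nickel superalloy: M = 2.96 kN·m per $
  bronze: M = 2.12 kN·m per $
The maximum is for magnesium alloy.

magnesium alloy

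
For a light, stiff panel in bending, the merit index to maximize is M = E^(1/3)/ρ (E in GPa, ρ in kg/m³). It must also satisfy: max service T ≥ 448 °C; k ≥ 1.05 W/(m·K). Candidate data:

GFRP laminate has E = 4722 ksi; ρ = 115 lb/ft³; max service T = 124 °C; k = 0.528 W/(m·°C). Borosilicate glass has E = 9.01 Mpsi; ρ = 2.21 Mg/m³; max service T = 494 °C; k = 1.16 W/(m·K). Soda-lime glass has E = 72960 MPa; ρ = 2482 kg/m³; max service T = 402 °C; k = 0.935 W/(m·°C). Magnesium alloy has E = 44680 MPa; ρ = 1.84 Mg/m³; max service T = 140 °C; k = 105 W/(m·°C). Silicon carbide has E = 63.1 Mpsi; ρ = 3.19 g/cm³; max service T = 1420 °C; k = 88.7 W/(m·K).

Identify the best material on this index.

Screen on constraints: max service T ≥ 448 °C; k ≥ 1.05 W/(m·K). Survivors: borosilicate glass, silicon carbide.
Convert each candidate to consistent units, then evaluate M:
  borosilicate glass: E = 62.12 GPa, ρ = 2210 kg/m³
  silicon carbide: E = 435.1 GPa, ρ = 3190 kg/m³
  silicon carbide: M = 2.38×10⁻³
  borosilicate glass: M = 1.79×10⁻³
Silicon carbide has the largest M.

silicon carbide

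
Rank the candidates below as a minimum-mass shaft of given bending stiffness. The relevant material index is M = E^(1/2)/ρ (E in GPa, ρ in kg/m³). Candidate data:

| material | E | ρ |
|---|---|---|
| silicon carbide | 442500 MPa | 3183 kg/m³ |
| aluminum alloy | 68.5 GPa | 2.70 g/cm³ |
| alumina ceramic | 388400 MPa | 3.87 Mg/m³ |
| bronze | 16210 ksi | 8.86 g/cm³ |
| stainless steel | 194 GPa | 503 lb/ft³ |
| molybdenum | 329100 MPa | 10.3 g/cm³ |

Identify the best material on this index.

silicon carbide

Convert each candidate to consistent units, then evaluate M:
  silicon carbide: E = 442.5 GPa, ρ = 3183 kg/m³
  aluminum alloy: E = 68.50 GPa, ρ = 2700 kg/m³
  alumina ceramic: E = 388.4 GPa, ρ = 3870 kg/m³
  bronze: E = 111.8 GPa, ρ = 8860 kg/m³
  stainless steel: E = 194.0 GPa, ρ = 8057 kg/m³
  molybdenum: E = 329.1 GPa, ρ = 10300 kg/m³
  silicon carbide: M = 6.61×10⁻³
  alumina ceramic: M = 5.09×10⁻³
  aluminum alloy: M = 3.07×10⁻³
  molybdenum: M = 1.76×10⁻³
  stainless steel: M = 1.73×10⁻³
  bronze: M = 1.19×10⁻³
Silicon carbide ranks first.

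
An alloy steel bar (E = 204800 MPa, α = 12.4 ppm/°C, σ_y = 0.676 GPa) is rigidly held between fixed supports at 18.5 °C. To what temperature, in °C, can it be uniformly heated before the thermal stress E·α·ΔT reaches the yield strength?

285 °C

E = 204800 MPa = 204.8 GPa.
σ_y = 0.676 GPa = 676.0 MPa.
E·α·ΔT = 676.0 MPa ⇒ ΔT = 676.0 / (204.8×10³ × 12.4×10⁻⁶) = 266.2 K.
T = 18.5 + 266.2 = 284.7 °C.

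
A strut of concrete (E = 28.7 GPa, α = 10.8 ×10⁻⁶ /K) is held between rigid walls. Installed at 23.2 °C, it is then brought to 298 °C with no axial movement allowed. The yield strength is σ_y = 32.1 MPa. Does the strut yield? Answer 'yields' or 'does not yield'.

yields

ΔT = 274.8 K. Constrained thermal stress σ = E·α·ΔT = 28.70×10³ MPa × 10.8×10⁻⁶ × 274.8 = 85.2 MPa (compressive).
Compare to σ_y = 32.1 MPa: σ ≥ σ_y, so it yields.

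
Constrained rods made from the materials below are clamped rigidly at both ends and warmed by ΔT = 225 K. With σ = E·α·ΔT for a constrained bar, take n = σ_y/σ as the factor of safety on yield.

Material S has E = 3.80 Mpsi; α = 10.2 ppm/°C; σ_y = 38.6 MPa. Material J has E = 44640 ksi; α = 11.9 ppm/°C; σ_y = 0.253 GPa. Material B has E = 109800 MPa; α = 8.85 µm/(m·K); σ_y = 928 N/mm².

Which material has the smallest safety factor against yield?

material J

Per material, after unit conversion:
  material S: E = 26.20, α = 10.2, σ_y = 38.60 → σ = 60.1 MPa, n = 0.642
  material J: E = 307.8, α = 11.9, σ_y = 253.0 → σ = 824 MPa, n = 0.307
  material B: E = 109.8, α = 8.85, σ_y = 928.0 → σ = 219 MPa, n = 4.24
The minimum is material J at n = 0.307.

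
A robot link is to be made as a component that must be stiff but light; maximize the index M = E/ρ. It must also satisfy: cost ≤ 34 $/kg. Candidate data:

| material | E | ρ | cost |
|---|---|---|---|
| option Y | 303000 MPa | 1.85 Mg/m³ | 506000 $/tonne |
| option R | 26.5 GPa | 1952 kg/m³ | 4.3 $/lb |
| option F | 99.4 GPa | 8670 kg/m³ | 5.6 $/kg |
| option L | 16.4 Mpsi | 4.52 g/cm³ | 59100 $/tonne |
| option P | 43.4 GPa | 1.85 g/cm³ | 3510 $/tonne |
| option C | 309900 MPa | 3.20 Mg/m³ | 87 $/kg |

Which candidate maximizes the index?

Screen on constraints: cost ≤ 34 $/kg. Survivors: option R, option F, option P.
After converting to SI:
  option R: E = 26.50 GPa, ρ = 1952 kg/m³
  option F: E = 99.40 GPa, ρ = 8670 kg/m³
  option P: E = 43.40 GPa, ρ = 1850 kg/m³
  option P: M = 23.5 MN·m/kg
  option R: M = 13.6 MN·m/kg
  option F: M = 11.5 MN·m/kg
The maximum is for option P.

option P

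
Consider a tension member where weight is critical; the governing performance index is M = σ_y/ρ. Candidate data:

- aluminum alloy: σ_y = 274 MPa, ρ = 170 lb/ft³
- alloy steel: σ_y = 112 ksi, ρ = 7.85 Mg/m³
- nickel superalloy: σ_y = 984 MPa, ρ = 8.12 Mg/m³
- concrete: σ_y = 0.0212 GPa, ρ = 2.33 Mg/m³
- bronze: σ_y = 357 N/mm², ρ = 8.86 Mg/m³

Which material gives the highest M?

Normalizing units and computing the index:
  aluminum alloy: σ_y = 274.0 MPa, ρ = 2723 kg/m³
  alloy steel: σ_y = 772.2 MPa, ρ = 7850 kg/m³
  nickel superalloy: σ_y = 984.0 MPa, ρ = 8120 kg/m³
  concrete: σ_y = 21.20 MPa, ρ = 2330 kg/m³
  bronze: σ_y = 357.0 MPa, ρ = 8860 kg/m³
  nickel superalloy: M = 121 kN·m/kg
  aluminum alloy: M = 101 kN·m/kg
  alloy steel: M = 98.4 kN·m/kg
  bronze: M = 40.3 kN·m/kg
  concrete: M = 9.10 kN·m/kg
The maximum is for nickel superalloy.

nickel superalloy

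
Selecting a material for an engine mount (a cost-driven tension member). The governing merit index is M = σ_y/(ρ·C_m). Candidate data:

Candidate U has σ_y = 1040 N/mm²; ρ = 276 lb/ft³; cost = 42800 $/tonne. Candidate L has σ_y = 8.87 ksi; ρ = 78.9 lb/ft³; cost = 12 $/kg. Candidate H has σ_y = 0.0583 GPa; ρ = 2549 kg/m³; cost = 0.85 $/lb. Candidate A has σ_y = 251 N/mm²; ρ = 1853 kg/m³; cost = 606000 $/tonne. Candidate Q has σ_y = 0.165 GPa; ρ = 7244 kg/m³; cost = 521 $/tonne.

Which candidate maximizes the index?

candidate Q

Putting every candidate on a common basis:
  candidate U: σ_y = 1040 MPa, ρ = 4421 kg/m³, cost = 42.80 $/kg
  candidate L: σ_y = 61.16 MPa, ρ = 1264 kg/m³, cost = 12.00 $/kg
  candidate H: σ_y = 58.30 MPa, ρ = 2549 kg/m³, cost = 1.874 $/kg
  candidate A: σ_y = 251.0 MPa, ρ = 1853 kg/m³, cost = 606.0 $/kg
  candidate Q: σ_y = 165.0 MPa, ρ = 7244 kg/m³, cost = 0.5210 $/kg
  candidate Q: M = 43.7 kN·m per $
  candidate H: M = 12.2 kN·m per $
  candidate U: M = 5.50 kN·m per $
  candidate L: M = 4.03 kN·m per $
  candidate A: M = 0.224 kN·m per $
The maximum is for candidate Q.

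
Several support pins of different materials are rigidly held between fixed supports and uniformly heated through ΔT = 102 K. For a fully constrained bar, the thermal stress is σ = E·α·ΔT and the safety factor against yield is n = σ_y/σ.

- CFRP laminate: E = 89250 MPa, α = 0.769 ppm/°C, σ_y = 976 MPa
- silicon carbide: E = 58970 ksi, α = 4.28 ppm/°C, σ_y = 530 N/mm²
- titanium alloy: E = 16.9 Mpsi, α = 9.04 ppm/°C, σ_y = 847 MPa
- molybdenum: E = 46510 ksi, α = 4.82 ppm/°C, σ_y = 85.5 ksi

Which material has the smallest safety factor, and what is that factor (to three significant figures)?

In consistent units (E in GPa, α in ×10⁻⁶/K, σ_y in MPa):
  CFRP laminate: E = 89.25, α = 0.769, σ_y = 976.0 → σ = 7.00 MPa, n = 139
  silicon carbide: E = 406.6, α = 4.28, σ_y = 530.0 → σ = 177 MPa, n = 2.99
  titanium alloy: E = 116.5, α = 9.04, σ_y = 847.0 → σ = 107 MPa, n = 7.88
  molybdenum: E = 320.7, α = 4.82, σ_y = 589.5 → σ = 158 MPa, n = 3.74
Silicon carbide has the lowest safety factor, n = 2.99.

silicon carbide, n = 2.99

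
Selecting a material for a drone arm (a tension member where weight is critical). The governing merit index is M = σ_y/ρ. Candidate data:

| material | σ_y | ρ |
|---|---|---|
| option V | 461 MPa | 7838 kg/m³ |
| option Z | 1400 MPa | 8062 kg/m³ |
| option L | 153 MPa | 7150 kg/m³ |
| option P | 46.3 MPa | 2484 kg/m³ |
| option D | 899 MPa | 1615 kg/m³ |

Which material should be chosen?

Per-candidate index values:
  option D: M = 557 kN·m/kg
  option Z: M = 174 kN·m/kg
  option V: M = 58.8 kN·m/kg
  option L: M = 21.4 kN·m/kg
  option P: M = 18.6 kN·m/kg
The maximum is for option D.

option D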